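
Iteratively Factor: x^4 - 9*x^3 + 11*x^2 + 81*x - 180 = (x - 5)*(x^3 - 4*x^2 - 9*x + 36) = (x - 5)*(x + 3)*(x^2 - 7*x + 12) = (x - 5)*(x - 4)*(x + 3)*(x - 3)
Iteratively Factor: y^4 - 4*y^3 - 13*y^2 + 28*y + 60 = (y + 2)*(y^3 - 6*y^2 - y + 30) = (y - 3)*(y + 2)*(y^2 - 3*y - 10) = (y - 3)*(y + 2)^2*(y - 5)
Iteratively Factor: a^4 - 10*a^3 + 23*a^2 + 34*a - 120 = (a + 2)*(a^3 - 12*a^2 + 47*a - 60) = (a - 4)*(a + 2)*(a^2 - 8*a + 15) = (a - 5)*(a - 4)*(a + 2)*(a - 3)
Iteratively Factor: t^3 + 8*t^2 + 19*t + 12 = (t + 4)*(t^2 + 4*t + 3) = (t + 1)*(t + 4)*(t + 3)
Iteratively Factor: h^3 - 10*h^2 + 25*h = (h - 5)*(h^2 - 5*h) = (h - 5)^2*(h)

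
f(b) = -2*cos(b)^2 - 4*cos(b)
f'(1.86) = 2.74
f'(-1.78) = -3.10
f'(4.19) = -1.74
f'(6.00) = -2.19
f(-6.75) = -5.17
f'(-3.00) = -0.00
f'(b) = 4*sin(b)*cos(b) + 4*sin(b)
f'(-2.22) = -1.26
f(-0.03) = -6.00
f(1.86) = 0.98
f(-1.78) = 0.74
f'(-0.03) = -0.24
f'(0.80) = 4.87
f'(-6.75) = -3.41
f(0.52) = -4.98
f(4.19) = 1.50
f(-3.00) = 2.00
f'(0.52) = 3.71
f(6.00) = -5.68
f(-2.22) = 1.69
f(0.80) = -3.76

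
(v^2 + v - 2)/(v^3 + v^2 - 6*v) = (v^2 + v - 2)/(v*(v^2 + v - 6))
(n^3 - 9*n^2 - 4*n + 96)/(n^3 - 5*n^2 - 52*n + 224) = (n + 3)/(n + 7)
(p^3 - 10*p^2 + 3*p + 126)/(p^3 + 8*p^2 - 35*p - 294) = (p^2 - 4*p - 21)/(p^2 + 14*p + 49)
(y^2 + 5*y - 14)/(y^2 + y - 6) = (y + 7)/(y + 3)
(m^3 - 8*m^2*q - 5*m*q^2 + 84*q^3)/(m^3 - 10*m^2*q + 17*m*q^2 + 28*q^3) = (m + 3*q)/(m + q)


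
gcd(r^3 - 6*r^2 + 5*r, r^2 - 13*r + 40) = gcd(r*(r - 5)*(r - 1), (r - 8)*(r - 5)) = r - 5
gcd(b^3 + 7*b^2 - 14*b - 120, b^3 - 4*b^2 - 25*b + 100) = b^2 + b - 20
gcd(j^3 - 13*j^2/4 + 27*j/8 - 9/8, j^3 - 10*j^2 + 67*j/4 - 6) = j - 3/2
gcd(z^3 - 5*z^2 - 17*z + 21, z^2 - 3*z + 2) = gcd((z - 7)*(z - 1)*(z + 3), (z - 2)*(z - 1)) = z - 1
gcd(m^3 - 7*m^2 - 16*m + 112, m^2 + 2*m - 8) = m + 4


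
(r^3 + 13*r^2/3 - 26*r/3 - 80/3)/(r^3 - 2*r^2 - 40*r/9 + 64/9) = 3*(r + 5)/(3*r - 4)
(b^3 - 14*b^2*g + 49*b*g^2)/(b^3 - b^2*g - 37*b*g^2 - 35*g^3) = b*(b - 7*g)/(b^2 + 6*b*g + 5*g^2)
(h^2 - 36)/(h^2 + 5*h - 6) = (h - 6)/(h - 1)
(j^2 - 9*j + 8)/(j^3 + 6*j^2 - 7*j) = (j - 8)/(j*(j + 7))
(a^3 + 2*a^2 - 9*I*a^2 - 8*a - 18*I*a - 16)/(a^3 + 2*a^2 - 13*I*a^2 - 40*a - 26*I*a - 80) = (a - I)/(a - 5*I)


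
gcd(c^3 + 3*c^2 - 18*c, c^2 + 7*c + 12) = 1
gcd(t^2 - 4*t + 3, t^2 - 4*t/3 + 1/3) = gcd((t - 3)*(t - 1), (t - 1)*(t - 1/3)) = t - 1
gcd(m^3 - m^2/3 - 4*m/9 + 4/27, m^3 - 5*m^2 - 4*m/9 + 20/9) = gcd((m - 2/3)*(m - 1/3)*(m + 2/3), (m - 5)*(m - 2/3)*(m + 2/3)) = m^2 - 4/9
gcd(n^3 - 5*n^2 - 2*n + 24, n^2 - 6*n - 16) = n + 2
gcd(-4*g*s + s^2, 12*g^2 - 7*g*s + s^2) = -4*g + s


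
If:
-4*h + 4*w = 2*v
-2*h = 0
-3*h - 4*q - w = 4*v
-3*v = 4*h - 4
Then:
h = 0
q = -3/2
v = 4/3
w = 2/3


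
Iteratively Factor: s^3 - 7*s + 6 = (s + 3)*(s^2 - 3*s + 2) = (s - 1)*(s + 3)*(s - 2)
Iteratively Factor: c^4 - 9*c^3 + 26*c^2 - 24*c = (c - 3)*(c^3 - 6*c^2 + 8*c) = c*(c - 3)*(c^2 - 6*c + 8) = c*(c - 3)*(c - 2)*(c - 4)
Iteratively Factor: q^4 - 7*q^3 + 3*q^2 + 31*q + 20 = (q - 4)*(q^3 - 3*q^2 - 9*q - 5) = (q - 5)*(q - 4)*(q^2 + 2*q + 1) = (q - 5)*(q - 4)*(q + 1)*(q + 1)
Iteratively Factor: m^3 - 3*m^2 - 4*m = (m + 1)*(m^2 - 4*m) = (m - 4)*(m + 1)*(m)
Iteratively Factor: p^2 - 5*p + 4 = (p - 1)*(p - 4)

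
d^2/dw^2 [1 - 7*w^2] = -14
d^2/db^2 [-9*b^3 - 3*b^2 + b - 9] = -54*b - 6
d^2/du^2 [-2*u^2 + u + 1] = -4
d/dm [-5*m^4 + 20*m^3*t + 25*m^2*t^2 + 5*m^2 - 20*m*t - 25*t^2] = -20*m^3 + 60*m^2*t + 50*m*t^2 + 10*m - 20*t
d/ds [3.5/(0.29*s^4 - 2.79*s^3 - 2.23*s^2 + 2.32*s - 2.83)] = (-4.06*s^3 + 29.295*s^2 + 15.61*s - 8.12)/(-0.29*s^4 + 2.79*s^3 + 2.23*s^2 - 2.32*s + 2.83)^2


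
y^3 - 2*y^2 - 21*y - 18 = (y - 6)*(y + 1)*(y + 3)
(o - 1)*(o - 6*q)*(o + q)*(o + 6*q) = o^4 + o^3*q - o^3 - 36*o^2*q^2 - o^2*q - 36*o*q^3 + 36*o*q^2 + 36*q^3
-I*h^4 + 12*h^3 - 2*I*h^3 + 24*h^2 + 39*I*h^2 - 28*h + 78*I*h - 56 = (h + 2)*(h + 4*I)*(h + 7*I)*(-I*h + 1)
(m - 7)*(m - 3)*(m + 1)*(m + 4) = m^4 - 5*m^3 - 25*m^2 + 65*m + 84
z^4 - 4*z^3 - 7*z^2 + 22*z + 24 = (z - 4)*(z - 3)*(z + 1)*(z + 2)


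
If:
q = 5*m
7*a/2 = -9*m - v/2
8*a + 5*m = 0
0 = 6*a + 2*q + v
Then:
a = 0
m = 0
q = 0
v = 0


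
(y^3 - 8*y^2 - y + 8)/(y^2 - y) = y - 7 - 8/y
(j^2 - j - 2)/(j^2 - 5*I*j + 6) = (j^2 - j - 2)/(j^2 - 5*I*j + 6)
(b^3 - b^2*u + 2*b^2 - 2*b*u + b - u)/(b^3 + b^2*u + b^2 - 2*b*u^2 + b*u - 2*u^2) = (b + 1)/(b + 2*u)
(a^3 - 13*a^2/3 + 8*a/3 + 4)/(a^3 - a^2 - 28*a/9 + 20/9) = 3*(3*a^2 - 7*a - 6)/(9*a^2 + 9*a - 10)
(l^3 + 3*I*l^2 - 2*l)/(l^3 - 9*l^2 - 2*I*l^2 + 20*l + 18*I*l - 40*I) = l*(l^2 + 3*I*l - 2)/(l^3 - l^2*(9 + 2*I) + 2*l*(10 + 9*I) - 40*I)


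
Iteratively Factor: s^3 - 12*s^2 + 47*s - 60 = (s - 3)*(s^2 - 9*s + 20) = (s - 5)*(s - 3)*(s - 4)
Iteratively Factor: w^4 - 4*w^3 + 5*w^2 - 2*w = (w - 2)*(w^3 - 2*w^2 + w) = w*(w - 2)*(w^2 - 2*w + 1) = w*(w - 2)*(w - 1)*(w - 1)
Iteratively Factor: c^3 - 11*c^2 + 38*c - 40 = (c - 5)*(c^2 - 6*c + 8) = (c - 5)*(c - 4)*(c - 2)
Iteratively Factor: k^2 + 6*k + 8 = (k + 4)*(k + 2)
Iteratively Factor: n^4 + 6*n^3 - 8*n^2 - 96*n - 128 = (n + 4)*(n^3 + 2*n^2 - 16*n - 32) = (n + 2)*(n + 4)*(n^2 - 16) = (n + 2)*(n + 4)^2*(n - 4)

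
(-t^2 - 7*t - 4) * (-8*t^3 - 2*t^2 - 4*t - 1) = 8*t^5 + 58*t^4 + 50*t^3 + 37*t^2 + 23*t + 4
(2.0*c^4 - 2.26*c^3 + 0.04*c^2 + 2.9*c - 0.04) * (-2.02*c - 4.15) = -4.04*c^5 - 3.7348*c^4 + 9.2982*c^3 - 6.024*c^2 - 11.9542*c + 0.166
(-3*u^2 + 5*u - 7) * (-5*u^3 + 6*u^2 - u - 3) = 15*u^5 - 43*u^4 + 68*u^3 - 38*u^2 - 8*u + 21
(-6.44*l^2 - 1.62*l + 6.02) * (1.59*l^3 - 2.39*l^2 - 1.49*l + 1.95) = -10.2396*l^5 + 12.8158*l^4 + 23.0392*l^3 - 24.532*l^2 - 12.1288*l + 11.739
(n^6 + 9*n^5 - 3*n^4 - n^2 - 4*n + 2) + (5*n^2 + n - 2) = n^6 + 9*n^5 - 3*n^4 + 4*n^2 - 3*n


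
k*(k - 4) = k^2 - 4*k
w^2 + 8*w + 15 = (w + 3)*(w + 5)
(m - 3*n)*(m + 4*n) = m^2 + m*n - 12*n^2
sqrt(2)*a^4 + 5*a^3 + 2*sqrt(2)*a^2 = a^2*(a + 2*sqrt(2))*(sqrt(2)*a + 1)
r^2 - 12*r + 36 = (r - 6)^2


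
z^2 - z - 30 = (z - 6)*(z + 5)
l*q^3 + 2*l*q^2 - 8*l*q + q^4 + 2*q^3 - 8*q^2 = q*(l + q)*(q - 2)*(q + 4)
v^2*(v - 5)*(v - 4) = v^4 - 9*v^3 + 20*v^2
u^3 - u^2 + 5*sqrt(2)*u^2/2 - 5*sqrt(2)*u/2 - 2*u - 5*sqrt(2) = (u - 2)*(u + 1)*(u + 5*sqrt(2)/2)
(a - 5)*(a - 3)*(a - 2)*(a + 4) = a^4 - 6*a^3 - 9*a^2 + 94*a - 120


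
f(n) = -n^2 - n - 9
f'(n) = -2*n - 1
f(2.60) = -18.36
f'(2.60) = -6.20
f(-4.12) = -21.85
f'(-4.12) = 7.24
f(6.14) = -52.84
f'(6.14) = -13.28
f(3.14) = -22.00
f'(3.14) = -7.28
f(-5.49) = -33.65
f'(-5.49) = 9.98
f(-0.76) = -8.82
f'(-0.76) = 0.52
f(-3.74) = -19.25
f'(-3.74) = 6.48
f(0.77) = -10.36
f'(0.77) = -2.54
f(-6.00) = -39.00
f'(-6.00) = 11.00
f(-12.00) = -141.00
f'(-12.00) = 23.00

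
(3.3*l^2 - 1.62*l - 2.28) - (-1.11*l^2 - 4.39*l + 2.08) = 4.41*l^2 + 2.77*l - 4.36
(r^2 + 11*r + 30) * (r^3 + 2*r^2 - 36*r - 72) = r^5 + 13*r^4 + 16*r^3 - 408*r^2 - 1872*r - 2160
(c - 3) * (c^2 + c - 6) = c^3 - 2*c^2 - 9*c + 18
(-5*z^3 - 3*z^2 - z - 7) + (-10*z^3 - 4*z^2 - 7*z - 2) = -15*z^3 - 7*z^2 - 8*z - 9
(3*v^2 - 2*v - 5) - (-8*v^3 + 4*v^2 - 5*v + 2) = 8*v^3 - v^2 + 3*v - 7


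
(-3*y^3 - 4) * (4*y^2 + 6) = -12*y^5 - 18*y^3 - 16*y^2 - 24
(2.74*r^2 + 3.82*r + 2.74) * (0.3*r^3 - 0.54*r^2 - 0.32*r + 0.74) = 0.822*r^5 - 0.3336*r^4 - 2.1176*r^3 - 0.6744*r^2 + 1.95*r + 2.0276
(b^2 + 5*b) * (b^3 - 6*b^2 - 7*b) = b^5 - b^4 - 37*b^3 - 35*b^2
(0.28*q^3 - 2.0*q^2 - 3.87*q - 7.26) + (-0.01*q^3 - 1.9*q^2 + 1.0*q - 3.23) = 0.27*q^3 - 3.9*q^2 - 2.87*q - 10.49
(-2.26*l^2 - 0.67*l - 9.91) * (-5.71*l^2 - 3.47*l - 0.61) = 12.9046*l^4 + 11.6679*l^3 + 60.2896*l^2 + 34.7964*l + 6.0451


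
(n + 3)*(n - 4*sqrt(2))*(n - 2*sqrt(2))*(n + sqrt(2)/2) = n^4 - 11*sqrt(2)*n^3/2 + 3*n^3 - 33*sqrt(2)*n^2/2 + 10*n^2 + 8*sqrt(2)*n + 30*n + 24*sqrt(2)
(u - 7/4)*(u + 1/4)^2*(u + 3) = u^4 + 7*u^3/4 - 73*u^2/16 - 163*u/64 - 21/64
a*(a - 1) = a^2 - a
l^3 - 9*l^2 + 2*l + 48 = (l - 8)*(l - 3)*(l + 2)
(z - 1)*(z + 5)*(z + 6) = z^3 + 10*z^2 + 19*z - 30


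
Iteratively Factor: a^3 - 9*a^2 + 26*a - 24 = (a - 2)*(a^2 - 7*a + 12) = (a - 3)*(a - 2)*(a - 4)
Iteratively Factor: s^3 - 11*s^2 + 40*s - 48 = (s - 4)*(s^2 - 7*s + 12) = (s - 4)*(s - 3)*(s - 4)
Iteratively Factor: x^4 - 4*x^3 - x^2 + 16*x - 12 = (x - 2)*(x^3 - 2*x^2 - 5*x + 6) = (x - 2)*(x - 1)*(x^2 - x - 6) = (x - 2)*(x - 1)*(x + 2)*(x - 3)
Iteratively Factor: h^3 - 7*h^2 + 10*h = (h)*(h^2 - 7*h + 10) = h*(h - 5)*(h - 2)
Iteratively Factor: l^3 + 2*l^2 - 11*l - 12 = (l + 1)*(l^2 + l - 12) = (l - 3)*(l + 1)*(l + 4)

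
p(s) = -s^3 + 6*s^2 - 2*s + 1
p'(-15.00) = -857.00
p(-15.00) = 4756.00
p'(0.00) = -2.00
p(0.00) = 1.00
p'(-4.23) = -106.44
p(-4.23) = 192.50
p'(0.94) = 6.63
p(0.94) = 3.59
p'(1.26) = 8.36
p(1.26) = 6.01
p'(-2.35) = -46.77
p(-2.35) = 51.81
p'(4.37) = -6.85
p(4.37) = 23.39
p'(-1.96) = -37.04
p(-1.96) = 35.50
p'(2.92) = 7.46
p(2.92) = 21.42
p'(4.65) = -11.07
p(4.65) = 20.89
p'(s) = -3*s^2 + 12*s - 2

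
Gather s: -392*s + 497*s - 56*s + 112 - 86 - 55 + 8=49*s - 21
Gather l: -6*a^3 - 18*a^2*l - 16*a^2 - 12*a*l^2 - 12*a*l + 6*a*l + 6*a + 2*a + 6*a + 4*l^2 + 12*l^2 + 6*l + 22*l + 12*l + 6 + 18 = -6*a^3 - 16*a^2 + 14*a + l^2*(16 - 12*a) + l*(-18*a^2 - 6*a + 40) + 24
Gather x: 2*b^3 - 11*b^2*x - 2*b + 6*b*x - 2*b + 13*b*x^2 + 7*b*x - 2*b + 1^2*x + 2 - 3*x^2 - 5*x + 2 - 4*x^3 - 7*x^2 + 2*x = 2*b^3 - 6*b - 4*x^3 + x^2*(13*b - 10) + x*(-11*b^2 + 13*b - 2) + 4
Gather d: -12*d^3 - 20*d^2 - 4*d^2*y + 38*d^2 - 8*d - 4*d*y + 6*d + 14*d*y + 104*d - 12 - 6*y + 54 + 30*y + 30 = -12*d^3 + d^2*(18 - 4*y) + d*(10*y + 102) + 24*y + 72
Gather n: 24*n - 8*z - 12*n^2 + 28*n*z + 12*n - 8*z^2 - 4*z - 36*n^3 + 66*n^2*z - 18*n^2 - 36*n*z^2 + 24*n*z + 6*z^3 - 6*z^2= -36*n^3 + n^2*(66*z - 30) + n*(-36*z^2 + 52*z + 36) + 6*z^3 - 14*z^2 - 12*z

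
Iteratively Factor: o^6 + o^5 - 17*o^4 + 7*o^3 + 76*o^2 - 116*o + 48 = (o - 1)*(o^5 + 2*o^4 - 15*o^3 - 8*o^2 + 68*o - 48) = (o - 2)*(o - 1)*(o^4 + 4*o^3 - 7*o^2 - 22*o + 24) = (o - 2)*(o - 1)*(o + 4)*(o^3 - 7*o + 6) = (o - 2)*(o - 1)^2*(o + 4)*(o^2 + o - 6) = (o - 2)^2*(o - 1)^2*(o + 4)*(o + 3)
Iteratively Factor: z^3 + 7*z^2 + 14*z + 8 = (z + 2)*(z^2 + 5*z + 4) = (z + 1)*(z + 2)*(z + 4)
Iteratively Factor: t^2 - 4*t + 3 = (t - 1)*(t - 3)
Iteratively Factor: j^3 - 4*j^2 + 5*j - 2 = (j - 2)*(j^2 - 2*j + 1) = (j - 2)*(j - 1)*(j - 1)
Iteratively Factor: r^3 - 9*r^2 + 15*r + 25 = (r + 1)*(r^2 - 10*r + 25) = (r - 5)*(r + 1)*(r - 5)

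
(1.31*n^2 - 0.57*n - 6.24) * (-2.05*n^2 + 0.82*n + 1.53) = -2.6855*n^4 + 2.2427*n^3 + 14.3289*n^2 - 5.9889*n - 9.5472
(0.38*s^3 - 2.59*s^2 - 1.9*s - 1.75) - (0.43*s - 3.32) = 0.38*s^3 - 2.59*s^2 - 2.33*s + 1.57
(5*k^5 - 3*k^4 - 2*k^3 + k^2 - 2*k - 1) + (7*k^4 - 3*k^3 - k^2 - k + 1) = 5*k^5 + 4*k^4 - 5*k^3 - 3*k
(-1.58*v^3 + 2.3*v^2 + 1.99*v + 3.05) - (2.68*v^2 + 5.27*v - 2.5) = -1.58*v^3 - 0.38*v^2 - 3.28*v + 5.55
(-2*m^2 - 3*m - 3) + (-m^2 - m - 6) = -3*m^2 - 4*m - 9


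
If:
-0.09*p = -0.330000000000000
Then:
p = 3.67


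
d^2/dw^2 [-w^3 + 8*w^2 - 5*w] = 16 - 6*w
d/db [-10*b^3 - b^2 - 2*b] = -30*b^2 - 2*b - 2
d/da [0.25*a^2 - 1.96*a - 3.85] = 0.5*a - 1.96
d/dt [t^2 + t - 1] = 2*t + 1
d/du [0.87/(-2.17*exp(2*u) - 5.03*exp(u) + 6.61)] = (3.7758*exp(u) + 4.3761)*exp(u)/(2.17*exp(2*u) + 5.03*exp(u) - 6.61)^2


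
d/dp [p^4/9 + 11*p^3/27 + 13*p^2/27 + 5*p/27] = 4*p^3/9 + 11*p^2/9 + 26*p/27 + 5/27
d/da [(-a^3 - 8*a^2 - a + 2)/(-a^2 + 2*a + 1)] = (a^4 - 4*a^3 - 20*a^2 - 12*a - 5)/(a^4 - 4*a^3 + 2*a^2 + 4*a + 1)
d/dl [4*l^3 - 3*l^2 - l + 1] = 12*l^2 - 6*l - 1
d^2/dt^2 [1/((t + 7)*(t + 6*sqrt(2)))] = 2*((t + 7)^2 + (t + 7)*(t + 6*sqrt(2)) + (t + 6*sqrt(2))^2)/((t + 7)^3*(t + 6*sqrt(2))^3)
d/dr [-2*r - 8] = -2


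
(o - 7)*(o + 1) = o^2 - 6*o - 7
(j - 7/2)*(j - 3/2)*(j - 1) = j^3 - 6*j^2 + 41*j/4 - 21/4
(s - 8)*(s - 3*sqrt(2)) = s^2 - 8*s - 3*sqrt(2)*s + 24*sqrt(2)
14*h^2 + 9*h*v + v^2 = (2*h + v)*(7*h + v)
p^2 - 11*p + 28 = (p - 7)*(p - 4)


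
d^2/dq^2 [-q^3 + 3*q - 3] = -6*q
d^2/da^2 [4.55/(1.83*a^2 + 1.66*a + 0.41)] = (-30.47499*a^2 - 27.64398*a + 4.55*(3.66*a + 1.66)*(7.32*a + 3.32) - 6.82773)/(1.83*a^2 + 1.66*a + 0.41)^3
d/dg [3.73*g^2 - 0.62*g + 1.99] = 7.46*g - 0.62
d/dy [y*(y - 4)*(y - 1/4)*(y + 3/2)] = 4*y^3 - 33*y^2/4 - 43*y/4 + 3/2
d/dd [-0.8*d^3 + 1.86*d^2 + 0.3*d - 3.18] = -2.4*d^2 + 3.72*d + 0.3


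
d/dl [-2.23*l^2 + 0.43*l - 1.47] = 0.43 - 4.46*l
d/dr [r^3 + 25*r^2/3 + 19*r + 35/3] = 3*r^2 + 50*r/3 + 19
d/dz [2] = 0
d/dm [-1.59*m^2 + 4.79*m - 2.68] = 4.79 - 3.18*m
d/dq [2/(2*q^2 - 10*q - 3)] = 4*(5 - 2*q)/(-2*q^2 + 10*q + 3)^2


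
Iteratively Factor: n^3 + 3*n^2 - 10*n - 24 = (n + 4)*(n^2 - n - 6) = (n - 3)*(n + 4)*(n + 2)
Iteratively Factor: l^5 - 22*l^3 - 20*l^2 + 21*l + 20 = (l - 1)*(l^4 + l^3 - 21*l^2 - 41*l - 20) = (l - 5)*(l - 1)*(l^3 + 6*l^2 + 9*l + 4) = (l - 5)*(l - 1)*(l + 1)*(l^2 + 5*l + 4) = (l - 5)*(l - 1)*(l + 1)^2*(l + 4)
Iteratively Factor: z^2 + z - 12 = (z + 4)*(z - 3)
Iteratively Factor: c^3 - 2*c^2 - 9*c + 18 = (c - 2)*(c^2 - 9) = (c - 3)*(c - 2)*(c + 3)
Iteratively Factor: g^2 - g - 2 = (g + 1)*(g - 2)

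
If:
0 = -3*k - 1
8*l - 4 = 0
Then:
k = -1/3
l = 1/2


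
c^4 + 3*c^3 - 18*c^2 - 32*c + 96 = (c - 3)*(c - 2)*(c + 4)^2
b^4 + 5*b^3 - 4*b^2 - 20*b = b*(b - 2)*(b + 2)*(b + 5)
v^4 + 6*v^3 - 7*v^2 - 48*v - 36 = (v - 3)*(v + 1)*(v + 2)*(v + 6)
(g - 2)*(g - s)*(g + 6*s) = g^3 + 5*g^2*s - 2*g^2 - 6*g*s^2 - 10*g*s + 12*s^2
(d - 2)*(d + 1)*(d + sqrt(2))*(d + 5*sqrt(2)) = d^4 - d^3 + 6*sqrt(2)*d^3 - 6*sqrt(2)*d^2 + 8*d^2 - 12*sqrt(2)*d - 10*d - 20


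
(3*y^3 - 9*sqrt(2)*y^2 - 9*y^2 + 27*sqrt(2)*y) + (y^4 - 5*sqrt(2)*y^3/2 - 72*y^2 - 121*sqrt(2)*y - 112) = y^4 - 5*sqrt(2)*y^3/2 + 3*y^3 - 81*y^2 - 9*sqrt(2)*y^2 - 94*sqrt(2)*y - 112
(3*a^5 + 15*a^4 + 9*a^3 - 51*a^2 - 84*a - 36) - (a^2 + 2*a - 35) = 3*a^5 + 15*a^4 + 9*a^3 - 52*a^2 - 86*a - 1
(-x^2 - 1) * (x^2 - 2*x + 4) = -x^4 + 2*x^3 - 5*x^2 + 2*x - 4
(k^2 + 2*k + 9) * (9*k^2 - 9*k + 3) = 9*k^4 + 9*k^3 + 66*k^2 - 75*k + 27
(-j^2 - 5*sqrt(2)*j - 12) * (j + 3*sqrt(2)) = -j^3 - 8*sqrt(2)*j^2 - 42*j - 36*sqrt(2)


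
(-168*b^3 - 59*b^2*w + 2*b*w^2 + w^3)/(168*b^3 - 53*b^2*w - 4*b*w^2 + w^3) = (3*b + w)/(-3*b + w)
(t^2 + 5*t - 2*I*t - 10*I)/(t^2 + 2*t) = (t^2 + t*(5 - 2*I) - 10*I)/(t*(t + 2))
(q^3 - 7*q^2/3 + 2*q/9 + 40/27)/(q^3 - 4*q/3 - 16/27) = (3*q - 5)/(3*q + 2)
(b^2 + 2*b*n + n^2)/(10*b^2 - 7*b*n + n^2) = (b^2 + 2*b*n + n^2)/(10*b^2 - 7*b*n + n^2)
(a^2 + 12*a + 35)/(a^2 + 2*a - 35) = (a + 5)/(a - 5)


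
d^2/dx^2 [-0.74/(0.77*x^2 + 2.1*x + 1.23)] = (0.877492*x^2 + 2.39316*x - 0.74*(1.54*x + 2.1)*(3.08*x + 4.2) + 1.401708)/(0.77*x^2 + 2.1*x + 1.23)^3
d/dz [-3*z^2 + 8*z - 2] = 8 - 6*z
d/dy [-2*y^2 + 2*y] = 2 - 4*y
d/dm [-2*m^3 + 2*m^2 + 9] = 2*m*(2 - 3*m)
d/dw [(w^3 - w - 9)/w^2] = (w^3 + w + 18)/w^3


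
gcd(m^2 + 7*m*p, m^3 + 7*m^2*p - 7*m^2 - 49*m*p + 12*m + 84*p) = m + 7*p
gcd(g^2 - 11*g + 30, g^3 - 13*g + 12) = 1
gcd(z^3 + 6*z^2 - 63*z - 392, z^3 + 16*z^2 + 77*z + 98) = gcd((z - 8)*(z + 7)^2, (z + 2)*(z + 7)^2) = z^2 + 14*z + 49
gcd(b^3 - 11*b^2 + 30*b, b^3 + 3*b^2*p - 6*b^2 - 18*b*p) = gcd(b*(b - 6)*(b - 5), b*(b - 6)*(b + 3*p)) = b^2 - 6*b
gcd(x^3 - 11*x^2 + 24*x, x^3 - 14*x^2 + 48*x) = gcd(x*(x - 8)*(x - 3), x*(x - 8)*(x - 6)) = x^2 - 8*x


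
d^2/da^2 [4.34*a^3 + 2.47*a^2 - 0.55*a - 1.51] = 26.04*a + 4.94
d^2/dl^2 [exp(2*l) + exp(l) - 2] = (4*exp(l) + 1)*exp(l)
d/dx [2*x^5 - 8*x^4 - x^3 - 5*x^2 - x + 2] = 10*x^4 - 32*x^3 - 3*x^2 - 10*x - 1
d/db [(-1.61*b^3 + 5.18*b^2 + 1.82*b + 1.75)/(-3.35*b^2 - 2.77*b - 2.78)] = (5.3935*b^4 + 8.9194*b^3 + 5.1758*b^2 - 17.0758*b - 0.2121)/(11.2225*b^4 + 18.559*b^3 + 26.2989*b^2 + 15.4012*b + 7.7284)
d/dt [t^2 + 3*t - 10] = 2*t + 3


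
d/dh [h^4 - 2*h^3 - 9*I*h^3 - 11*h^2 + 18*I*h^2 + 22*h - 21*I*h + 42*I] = 4*h^3 + h^2*(-6 - 27*I) + h*(-22 + 36*I) + 22 - 21*I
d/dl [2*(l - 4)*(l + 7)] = 4*l + 6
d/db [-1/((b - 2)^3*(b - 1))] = (4*b - 5)/((b - 2)^4*(b - 1)^2)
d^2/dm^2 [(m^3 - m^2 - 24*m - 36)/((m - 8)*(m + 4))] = 40*(m^3 + 9*m^2 + 60*m + 16)/(m^6 - 12*m^5 - 48*m^4 + 704*m^3 + 1536*m^2 - 12288*m - 32768)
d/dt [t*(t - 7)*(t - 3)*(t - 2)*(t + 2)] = 5*t^4 - 40*t^3 + 51*t^2 + 80*t - 84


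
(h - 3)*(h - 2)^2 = h^3 - 7*h^2 + 16*h - 12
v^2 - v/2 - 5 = (v - 5/2)*(v + 2)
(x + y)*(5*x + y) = 5*x^2 + 6*x*y + y^2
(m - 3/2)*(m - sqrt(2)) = m^2 - 3*m/2 - sqrt(2)*m + 3*sqrt(2)/2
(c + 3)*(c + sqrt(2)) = c^2 + sqrt(2)*c + 3*c + 3*sqrt(2)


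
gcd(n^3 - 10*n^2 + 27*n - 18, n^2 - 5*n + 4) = n - 1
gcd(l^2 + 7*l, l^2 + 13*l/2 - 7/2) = l + 7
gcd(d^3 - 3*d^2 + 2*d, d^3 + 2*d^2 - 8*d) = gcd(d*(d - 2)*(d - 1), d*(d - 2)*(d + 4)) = d^2 - 2*d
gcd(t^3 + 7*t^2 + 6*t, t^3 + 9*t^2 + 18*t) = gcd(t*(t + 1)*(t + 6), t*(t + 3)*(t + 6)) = t^2 + 6*t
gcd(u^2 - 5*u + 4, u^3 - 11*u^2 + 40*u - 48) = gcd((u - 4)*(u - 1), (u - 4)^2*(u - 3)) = u - 4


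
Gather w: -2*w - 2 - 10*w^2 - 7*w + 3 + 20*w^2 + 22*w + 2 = 10*w^2 + 13*w + 3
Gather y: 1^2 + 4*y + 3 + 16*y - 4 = 20*y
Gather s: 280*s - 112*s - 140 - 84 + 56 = 168*s - 168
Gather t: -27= -27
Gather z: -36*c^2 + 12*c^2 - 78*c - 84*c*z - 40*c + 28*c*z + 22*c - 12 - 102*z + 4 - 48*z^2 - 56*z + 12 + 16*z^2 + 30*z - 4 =-24*c^2 - 96*c - 32*z^2 + z*(-56*c - 128)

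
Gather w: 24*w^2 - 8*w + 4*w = 24*w^2 - 4*w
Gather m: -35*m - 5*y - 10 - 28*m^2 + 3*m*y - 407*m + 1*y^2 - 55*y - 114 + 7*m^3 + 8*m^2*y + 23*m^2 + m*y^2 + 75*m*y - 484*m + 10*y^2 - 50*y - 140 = 7*m^3 + m^2*(8*y - 5) + m*(y^2 + 78*y - 926) + 11*y^2 - 110*y - 264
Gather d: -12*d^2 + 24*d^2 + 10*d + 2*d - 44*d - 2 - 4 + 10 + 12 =12*d^2 - 32*d + 16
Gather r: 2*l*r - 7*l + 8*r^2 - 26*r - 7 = -7*l + 8*r^2 + r*(2*l - 26) - 7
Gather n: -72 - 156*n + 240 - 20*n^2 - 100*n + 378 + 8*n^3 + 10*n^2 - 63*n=8*n^3 - 10*n^2 - 319*n + 546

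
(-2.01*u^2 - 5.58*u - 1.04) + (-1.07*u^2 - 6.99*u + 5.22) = -3.08*u^2 - 12.57*u + 4.18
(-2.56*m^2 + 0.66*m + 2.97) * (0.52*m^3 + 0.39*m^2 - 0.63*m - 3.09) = -1.3312*m^5 - 0.6552*m^4 + 3.4146*m^3 + 8.6529*m^2 - 3.9105*m - 9.1773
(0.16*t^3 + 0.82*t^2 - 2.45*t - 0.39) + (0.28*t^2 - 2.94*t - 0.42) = 0.16*t^3 + 1.1*t^2 - 5.39*t - 0.81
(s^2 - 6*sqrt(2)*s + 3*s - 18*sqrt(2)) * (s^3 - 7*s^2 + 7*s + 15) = s^5 - 6*sqrt(2)*s^4 - 4*s^4 - 14*s^3 + 24*sqrt(2)*s^3 + 36*s^2 + 84*sqrt(2)*s^2 - 216*sqrt(2)*s + 45*s - 270*sqrt(2)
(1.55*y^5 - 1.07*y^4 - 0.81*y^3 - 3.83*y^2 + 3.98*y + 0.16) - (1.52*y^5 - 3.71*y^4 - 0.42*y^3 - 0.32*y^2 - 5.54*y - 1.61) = 0.03*y^5 + 2.64*y^4 - 0.39*y^3 - 3.51*y^2 + 9.52*y + 1.77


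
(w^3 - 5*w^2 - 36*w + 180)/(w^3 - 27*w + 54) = (w^2 - 11*w + 30)/(w^2 - 6*w + 9)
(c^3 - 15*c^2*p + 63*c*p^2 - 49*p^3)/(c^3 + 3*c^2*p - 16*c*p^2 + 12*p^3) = (-c^2 + 14*c*p - 49*p^2)/(-c^2 - 4*c*p + 12*p^2)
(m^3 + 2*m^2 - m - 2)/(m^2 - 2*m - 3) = (m^2 + m - 2)/(m - 3)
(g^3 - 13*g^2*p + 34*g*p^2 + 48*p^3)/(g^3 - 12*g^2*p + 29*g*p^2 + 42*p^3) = (-g + 8*p)/(-g + 7*p)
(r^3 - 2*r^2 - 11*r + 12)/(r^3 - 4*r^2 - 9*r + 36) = (r - 1)/(r - 3)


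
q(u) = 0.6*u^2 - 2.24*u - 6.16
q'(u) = 1.2*u - 2.24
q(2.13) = -8.21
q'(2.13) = 0.32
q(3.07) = -7.38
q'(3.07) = 1.44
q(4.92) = -2.66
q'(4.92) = 3.66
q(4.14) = -5.15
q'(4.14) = 2.73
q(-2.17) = 1.53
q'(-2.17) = -4.84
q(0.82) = -7.59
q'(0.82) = -1.26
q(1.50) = -8.17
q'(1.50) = -0.44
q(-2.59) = 3.67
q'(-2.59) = -5.35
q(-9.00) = 62.60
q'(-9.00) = -13.04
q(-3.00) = 5.96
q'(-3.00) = -5.84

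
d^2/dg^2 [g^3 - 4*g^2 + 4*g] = 6*g - 8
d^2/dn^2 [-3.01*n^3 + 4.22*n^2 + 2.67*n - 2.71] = 8.44 - 18.06*n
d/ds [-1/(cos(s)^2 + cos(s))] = -(sin(s)/cos(s)^2 + 2*tan(s))/(cos(s) + 1)^2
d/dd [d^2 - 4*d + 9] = 2*d - 4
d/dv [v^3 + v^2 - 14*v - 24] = 3*v^2 + 2*v - 14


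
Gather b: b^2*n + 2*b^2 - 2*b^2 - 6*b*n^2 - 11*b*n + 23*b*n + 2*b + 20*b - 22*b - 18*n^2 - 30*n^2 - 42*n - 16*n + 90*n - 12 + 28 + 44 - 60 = b^2*n + b*(-6*n^2 + 12*n) - 48*n^2 + 32*n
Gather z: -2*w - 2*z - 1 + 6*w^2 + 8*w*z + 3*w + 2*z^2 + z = 6*w^2 + w + 2*z^2 + z*(8*w - 1) - 1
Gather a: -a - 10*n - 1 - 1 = -a - 10*n - 2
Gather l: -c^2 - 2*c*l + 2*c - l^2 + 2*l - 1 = -c^2 + 2*c - l^2 + l*(2 - 2*c) - 1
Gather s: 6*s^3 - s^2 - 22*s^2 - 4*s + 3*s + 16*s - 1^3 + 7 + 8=6*s^3 - 23*s^2 + 15*s + 14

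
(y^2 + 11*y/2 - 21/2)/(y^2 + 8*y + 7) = (y - 3/2)/(y + 1)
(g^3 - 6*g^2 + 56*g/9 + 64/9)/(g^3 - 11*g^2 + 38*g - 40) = (g^2 - 2*g - 16/9)/(g^2 - 7*g + 10)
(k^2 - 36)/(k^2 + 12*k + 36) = (k - 6)/(k + 6)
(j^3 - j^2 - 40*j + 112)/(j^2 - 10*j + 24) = (j^2 + 3*j - 28)/(j - 6)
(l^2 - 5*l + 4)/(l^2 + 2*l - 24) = (l - 1)/(l + 6)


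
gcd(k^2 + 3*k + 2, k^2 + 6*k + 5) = k + 1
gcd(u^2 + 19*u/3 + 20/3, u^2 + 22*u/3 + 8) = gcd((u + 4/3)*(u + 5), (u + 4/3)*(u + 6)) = u + 4/3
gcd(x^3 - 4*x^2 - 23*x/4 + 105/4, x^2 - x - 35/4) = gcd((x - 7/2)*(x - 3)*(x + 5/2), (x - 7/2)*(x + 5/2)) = x^2 - x - 35/4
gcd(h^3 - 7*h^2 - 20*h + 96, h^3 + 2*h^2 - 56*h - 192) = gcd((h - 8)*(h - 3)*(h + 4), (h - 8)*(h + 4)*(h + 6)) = h^2 - 4*h - 32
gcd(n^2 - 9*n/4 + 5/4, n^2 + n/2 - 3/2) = n - 1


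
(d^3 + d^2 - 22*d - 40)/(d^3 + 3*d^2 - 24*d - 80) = (d + 2)/(d + 4)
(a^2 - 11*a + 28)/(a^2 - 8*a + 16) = (a - 7)/(a - 4)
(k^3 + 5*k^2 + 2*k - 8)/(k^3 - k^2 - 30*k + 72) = (k^3 + 5*k^2 + 2*k - 8)/(k^3 - k^2 - 30*k + 72)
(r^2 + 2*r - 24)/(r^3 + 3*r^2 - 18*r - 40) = (r + 6)/(r^2 + 7*r + 10)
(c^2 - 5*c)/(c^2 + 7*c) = (c - 5)/(c + 7)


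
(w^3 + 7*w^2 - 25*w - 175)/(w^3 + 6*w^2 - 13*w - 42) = (w^2 - 25)/(w^2 - w - 6)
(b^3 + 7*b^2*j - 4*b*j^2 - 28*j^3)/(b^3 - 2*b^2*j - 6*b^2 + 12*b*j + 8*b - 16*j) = (b^2 + 9*b*j + 14*j^2)/(b^2 - 6*b + 8)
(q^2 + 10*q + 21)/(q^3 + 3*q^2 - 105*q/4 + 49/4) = 4*(q + 3)/(4*q^2 - 16*q + 7)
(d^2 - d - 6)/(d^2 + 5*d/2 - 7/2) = 2*(d^2 - d - 6)/(2*d^2 + 5*d - 7)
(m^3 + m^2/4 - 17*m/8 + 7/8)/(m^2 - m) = m + 5/4 - 7/(8*m)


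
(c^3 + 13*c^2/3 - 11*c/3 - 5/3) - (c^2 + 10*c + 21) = c^3 + 10*c^2/3 - 41*c/3 - 68/3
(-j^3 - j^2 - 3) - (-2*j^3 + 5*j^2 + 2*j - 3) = j^3 - 6*j^2 - 2*j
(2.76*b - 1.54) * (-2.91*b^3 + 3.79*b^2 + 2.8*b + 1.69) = -8.0316*b^4 + 14.9418*b^3 + 1.8914*b^2 + 0.3524*b - 2.6026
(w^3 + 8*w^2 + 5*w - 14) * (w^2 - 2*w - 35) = w^5 + 6*w^4 - 46*w^3 - 304*w^2 - 147*w + 490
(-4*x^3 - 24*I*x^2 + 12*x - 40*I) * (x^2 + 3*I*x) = -4*x^5 - 36*I*x^4 + 84*x^3 - 4*I*x^2 + 120*x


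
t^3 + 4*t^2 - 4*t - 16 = (t - 2)*(t + 2)*(t + 4)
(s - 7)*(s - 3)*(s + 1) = s^3 - 9*s^2 + 11*s + 21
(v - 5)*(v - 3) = v^2 - 8*v + 15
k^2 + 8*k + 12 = (k + 2)*(k + 6)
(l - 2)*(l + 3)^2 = l^3 + 4*l^2 - 3*l - 18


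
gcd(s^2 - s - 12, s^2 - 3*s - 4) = s - 4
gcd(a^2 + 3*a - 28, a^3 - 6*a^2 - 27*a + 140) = a - 4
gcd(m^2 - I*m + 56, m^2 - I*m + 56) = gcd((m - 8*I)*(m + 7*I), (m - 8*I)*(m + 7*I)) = m^2 - I*m + 56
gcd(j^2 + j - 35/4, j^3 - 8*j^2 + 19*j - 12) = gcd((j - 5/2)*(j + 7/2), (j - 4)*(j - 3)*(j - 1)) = 1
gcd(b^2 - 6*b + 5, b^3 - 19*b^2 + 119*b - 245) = b - 5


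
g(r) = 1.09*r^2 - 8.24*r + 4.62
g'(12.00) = 17.92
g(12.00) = 62.70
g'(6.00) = 4.84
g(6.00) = -5.58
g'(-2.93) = -14.63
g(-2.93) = 38.12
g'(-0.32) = -8.94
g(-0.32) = 7.37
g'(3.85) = 0.15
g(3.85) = -10.95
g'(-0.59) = -9.53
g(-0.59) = 9.86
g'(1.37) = -5.25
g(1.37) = -4.62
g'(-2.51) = -13.71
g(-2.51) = 32.17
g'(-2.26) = -13.17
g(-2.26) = 28.81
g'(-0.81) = -10.01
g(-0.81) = 12.01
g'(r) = 2.18*r - 8.24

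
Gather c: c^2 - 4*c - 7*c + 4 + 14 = c^2 - 11*c + 18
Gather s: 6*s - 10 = 6*s - 10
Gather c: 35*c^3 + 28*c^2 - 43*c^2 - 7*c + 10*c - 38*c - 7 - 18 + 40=35*c^3 - 15*c^2 - 35*c + 15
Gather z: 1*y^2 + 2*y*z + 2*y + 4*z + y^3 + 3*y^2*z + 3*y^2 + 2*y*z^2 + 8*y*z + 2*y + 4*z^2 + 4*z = y^3 + 4*y^2 + 4*y + z^2*(2*y + 4) + z*(3*y^2 + 10*y + 8)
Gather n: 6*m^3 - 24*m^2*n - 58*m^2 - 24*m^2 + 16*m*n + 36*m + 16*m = 6*m^3 - 82*m^2 + 52*m + n*(-24*m^2 + 16*m)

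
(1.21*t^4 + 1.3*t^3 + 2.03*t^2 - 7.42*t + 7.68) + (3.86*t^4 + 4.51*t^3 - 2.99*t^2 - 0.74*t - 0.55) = 5.07*t^4 + 5.81*t^3 - 0.96*t^2 - 8.16*t + 7.13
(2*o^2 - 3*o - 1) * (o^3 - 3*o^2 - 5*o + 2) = 2*o^5 - 9*o^4 - 2*o^3 + 22*o^2 - o - 2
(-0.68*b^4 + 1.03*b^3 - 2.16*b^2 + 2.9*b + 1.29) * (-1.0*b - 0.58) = 0.68*b^5 - 0.6356*b^4 + 1.5626*b^3 - 1.6472*b^2 - 2.972*b - 0.7482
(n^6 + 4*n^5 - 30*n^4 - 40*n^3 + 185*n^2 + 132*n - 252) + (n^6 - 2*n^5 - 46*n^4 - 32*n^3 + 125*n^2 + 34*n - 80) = 2*n^6 + 2*n^5 - 76*n^4 - 72*n^3 + 310*n^2 + 166*n - 332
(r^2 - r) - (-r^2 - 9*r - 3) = 2*r^2 + 8*r + 3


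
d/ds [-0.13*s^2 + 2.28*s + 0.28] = 2.28 - 0.26*s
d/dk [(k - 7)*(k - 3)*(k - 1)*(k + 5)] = 4*k^3 - 18*k^2 - 48*k + 134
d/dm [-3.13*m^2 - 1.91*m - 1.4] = -6.26*m - 1.91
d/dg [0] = 0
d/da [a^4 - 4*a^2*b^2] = 4*a*(a^2 - 2*b^2)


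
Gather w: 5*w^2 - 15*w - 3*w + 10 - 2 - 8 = 5*w^2 - 18*w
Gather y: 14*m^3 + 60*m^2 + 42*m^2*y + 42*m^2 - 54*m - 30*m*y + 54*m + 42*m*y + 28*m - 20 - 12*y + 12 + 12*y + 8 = 14*m^3 + 102*m^2 + 28*m + y*(42*m^2 + 12*m)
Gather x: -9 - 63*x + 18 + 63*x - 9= 0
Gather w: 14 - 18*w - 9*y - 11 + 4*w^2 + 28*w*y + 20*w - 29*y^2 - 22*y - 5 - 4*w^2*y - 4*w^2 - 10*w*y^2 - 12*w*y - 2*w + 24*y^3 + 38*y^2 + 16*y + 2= -4*w^2*y + w*(-10*y^2 + 16*y) + 24*y^3 + 9*y^2 - 15*y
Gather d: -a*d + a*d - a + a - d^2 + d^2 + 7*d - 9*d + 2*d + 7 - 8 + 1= 0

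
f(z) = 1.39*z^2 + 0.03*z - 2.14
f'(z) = 2.78*z + 0.03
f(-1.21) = -0.14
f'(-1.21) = -3.33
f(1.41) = 0.67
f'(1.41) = 3.95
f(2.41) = 6.01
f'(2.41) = 6.73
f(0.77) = -1.29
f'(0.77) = 2.17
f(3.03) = 10.71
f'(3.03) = 8.45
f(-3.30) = 12.90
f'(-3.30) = -9.14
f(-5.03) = 32.88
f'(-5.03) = -13.95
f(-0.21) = -2.09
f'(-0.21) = -0.55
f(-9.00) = 110.18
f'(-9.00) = -24.99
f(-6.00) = 47.72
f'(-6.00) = -16.65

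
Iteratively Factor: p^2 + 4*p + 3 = (p + 3)*(p + 1)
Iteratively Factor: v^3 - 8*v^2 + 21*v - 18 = (v - 3)*(v^2 - 5*v + 6) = (v - 3)*(v - 2)*(v - 3)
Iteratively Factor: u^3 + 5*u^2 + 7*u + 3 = (u + 3)*(u^2 + 2*u + 1) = (u + 1)*(u + 3)*(u + 1)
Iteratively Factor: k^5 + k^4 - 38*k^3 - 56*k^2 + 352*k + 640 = (k + 4)*(k^4 - 3*k^3 - 26*k^2 + 48*k + 160) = (k - 5)*(k + 4)*(k^3 + 2*k^2 - 16*k - 32) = (k - 5)*(k + 2)*(k + 4)*(k^2 - 16) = (k - 5)*(k - 4)*(k + 2)*(k + 4)*(k + 4)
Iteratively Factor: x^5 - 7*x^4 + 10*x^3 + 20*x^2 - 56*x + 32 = (x - 2)*(x^4 - 5*x^3 + 20*x - 16) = (x - 2)*(x + 2)*(x^3 - 7*x^2 + 14*x - 8) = (x - 2)^2*(x + 2)*(x^2 - 5*x + 4) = (x - 4)*(x - 2)^2*(x + 2)*(x - 1)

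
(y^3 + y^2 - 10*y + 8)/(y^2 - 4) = (y^2 + 3*y - 4)/(y + 2)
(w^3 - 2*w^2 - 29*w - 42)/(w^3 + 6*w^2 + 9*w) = (w^2 - 5*w - 14)/(w*(w + 3))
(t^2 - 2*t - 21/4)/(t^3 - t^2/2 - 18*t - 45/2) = (t - 7/2)/(t^2 - 2*t - 15)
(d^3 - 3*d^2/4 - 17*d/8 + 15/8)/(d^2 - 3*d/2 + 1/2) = (8*d^2 + 2*d - 15)/(4*(2*d - 1))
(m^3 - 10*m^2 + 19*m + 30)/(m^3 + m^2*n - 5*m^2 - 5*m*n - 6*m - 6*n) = (m - 5)/(m + n)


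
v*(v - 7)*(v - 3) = v^3 - 10*v^2 + 21*v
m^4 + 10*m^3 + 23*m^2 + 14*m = m*(m + 1)*(m + 2)*(m + 7)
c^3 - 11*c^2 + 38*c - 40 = (c - 5)*(c - 4)*(c - 2)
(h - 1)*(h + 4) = h^2 + 3*h - 4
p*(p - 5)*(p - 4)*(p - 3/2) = p^4 - 21*p^3/2 + 67*p^2/2 - 30*p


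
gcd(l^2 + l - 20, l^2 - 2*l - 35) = l + 5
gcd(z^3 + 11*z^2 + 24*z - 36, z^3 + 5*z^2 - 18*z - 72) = z + 6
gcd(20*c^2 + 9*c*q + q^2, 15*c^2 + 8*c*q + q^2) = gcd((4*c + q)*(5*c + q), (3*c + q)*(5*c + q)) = 5*c + q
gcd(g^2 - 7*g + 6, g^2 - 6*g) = g - 6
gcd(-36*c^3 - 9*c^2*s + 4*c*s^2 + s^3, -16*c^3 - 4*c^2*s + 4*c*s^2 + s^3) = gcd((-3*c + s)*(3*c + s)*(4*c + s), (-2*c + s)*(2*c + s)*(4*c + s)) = 4*c + s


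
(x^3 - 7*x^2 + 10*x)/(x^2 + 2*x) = (x^2 - 7*x + 10)/(x + 2)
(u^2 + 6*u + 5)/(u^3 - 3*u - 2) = (u + 5)/(u^2 - u - 2)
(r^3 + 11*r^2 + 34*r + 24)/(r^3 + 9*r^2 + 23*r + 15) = (r^2 + 10*r + 24)/(r^2 + 8*r + 15)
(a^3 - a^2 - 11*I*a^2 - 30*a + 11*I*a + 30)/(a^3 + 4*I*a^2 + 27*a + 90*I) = (a^2 - a*(1 + 6*I) + 6*I)/(a^2 + 9*I*a - 18)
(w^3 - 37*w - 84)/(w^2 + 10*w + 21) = (w^2 - 3*w - 28)/(w + 7)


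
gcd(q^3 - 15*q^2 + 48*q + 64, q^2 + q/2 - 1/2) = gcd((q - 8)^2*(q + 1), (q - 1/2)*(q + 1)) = q + 1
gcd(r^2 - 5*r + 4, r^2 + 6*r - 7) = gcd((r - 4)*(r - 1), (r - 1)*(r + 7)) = r - 1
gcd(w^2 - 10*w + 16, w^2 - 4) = w - 2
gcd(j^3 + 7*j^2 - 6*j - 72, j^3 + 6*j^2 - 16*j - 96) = j^2 + 10*j + 24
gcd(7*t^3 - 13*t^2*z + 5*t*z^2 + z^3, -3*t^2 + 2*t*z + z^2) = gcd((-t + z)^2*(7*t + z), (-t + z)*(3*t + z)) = -t + z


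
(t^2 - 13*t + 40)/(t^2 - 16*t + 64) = (t - 5)/(t - 8)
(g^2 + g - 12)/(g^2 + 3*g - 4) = (g - 3)/(g - 1)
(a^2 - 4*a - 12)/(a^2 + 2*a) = (a - 6)/a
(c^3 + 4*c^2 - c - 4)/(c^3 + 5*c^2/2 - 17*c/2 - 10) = 2*(c - 1)/(2*c - 5)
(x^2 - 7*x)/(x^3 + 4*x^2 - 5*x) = (x - 7)/(x^2 + 4*x - 5)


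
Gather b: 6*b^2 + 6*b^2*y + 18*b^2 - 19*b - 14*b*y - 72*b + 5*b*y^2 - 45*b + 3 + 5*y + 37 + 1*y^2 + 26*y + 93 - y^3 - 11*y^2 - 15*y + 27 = b^2*(6*y + 24) + b*(5*y^2 - 14*y - 136) - y^3 - 10*y^2 + 16*y + 160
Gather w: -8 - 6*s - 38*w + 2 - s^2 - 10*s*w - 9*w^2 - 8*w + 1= -s^2 - 6*s - 9*w^2 + w*(-10*s - 46) - 5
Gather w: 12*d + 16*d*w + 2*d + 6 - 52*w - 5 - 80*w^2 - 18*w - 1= 14*d - 80*w^2 + w*(16*d - 70)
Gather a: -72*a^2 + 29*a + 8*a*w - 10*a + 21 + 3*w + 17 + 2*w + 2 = -72*a^2 + a*(8*w + 19) + 5*w + 40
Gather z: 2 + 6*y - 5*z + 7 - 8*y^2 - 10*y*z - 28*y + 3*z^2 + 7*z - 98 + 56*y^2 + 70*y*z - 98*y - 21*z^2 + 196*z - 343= 48*y^2 - 120*y - 18*z^2 + z*(60*y + 198) - 432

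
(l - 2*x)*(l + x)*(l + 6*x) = l^3 + 5*l^2*x - 8*l*x^2 - 12*x^3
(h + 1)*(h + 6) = h^2 + 7*h + 6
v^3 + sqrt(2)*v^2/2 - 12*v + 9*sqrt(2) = (v - 3*sqrt(2)/2)*(v - sqrt(2))*(v + 3*sqrt(2))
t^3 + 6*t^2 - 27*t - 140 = (t - 5)*(t + 4)*(t + 7)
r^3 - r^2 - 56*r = r*(r - 8)*(r + 7)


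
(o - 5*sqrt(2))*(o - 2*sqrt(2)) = o^2 - 7*sqrt(2)*o + 20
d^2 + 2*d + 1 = (d + 1)^2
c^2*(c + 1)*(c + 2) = c^4 + 3*c^3 + 2*c^2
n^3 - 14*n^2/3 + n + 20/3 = (n - 4)*(n - 5/3)*(n + 1)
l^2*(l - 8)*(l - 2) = l^4 - 10*l^3 + 16*l^2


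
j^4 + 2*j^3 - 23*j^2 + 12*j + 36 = (j - 3)*(j - 2)*(j + 1)*(j + 6)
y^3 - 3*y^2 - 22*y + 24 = (y - 6)*(y - 1)*(y + 4)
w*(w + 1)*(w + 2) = w^3 + 3*w^2 + 2*w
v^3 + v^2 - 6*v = v*(v - 2)*(v + 3)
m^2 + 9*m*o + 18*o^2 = (m + 3*o)*(m + 6*o)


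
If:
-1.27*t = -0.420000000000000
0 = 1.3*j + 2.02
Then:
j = -1.55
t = 0.33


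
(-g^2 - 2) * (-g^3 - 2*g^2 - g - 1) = g^5 + 2*g^4 + 3*g^3 + 5*g^2 + 2*g + 2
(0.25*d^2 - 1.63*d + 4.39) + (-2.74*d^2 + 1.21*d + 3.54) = -2.49*d^2 - 0.42*d + 7.93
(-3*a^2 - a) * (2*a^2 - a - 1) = -6*a^4 + a^3 + 4*a^2 + a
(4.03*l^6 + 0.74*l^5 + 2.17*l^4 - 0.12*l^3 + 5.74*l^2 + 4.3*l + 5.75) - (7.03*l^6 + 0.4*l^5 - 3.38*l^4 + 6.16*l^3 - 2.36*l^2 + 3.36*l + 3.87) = -3.0*l^6 + 0.34*l^5 + 5.55*l^4 - 6.28*l^3 + 8.1*l^2 + 0.94*l + 1.88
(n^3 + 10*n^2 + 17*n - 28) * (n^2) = n^5 + 10*n^4 + 17*n^3 - 28*n^2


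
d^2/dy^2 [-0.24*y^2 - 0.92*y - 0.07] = -0.480000000000000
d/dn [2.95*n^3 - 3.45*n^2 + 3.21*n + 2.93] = 8.85*n^2 - 6.9*n + 3.21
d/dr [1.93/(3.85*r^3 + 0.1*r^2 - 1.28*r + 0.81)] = (-22.2915*r^2 - 0.386*r + 2.4704)/(3.85*r^3 + 0.1*r^2 - 1.28*r + 0.81)^2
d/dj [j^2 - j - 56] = 2*j - 1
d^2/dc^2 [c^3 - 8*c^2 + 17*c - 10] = 6*c - 16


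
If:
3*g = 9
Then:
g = 3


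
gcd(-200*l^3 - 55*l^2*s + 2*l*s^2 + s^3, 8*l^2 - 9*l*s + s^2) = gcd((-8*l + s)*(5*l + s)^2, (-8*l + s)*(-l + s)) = -8*l + s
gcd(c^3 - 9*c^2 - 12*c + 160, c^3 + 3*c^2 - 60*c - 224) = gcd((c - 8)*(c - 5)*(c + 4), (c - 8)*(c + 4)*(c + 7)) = c^2 - 4*c - 32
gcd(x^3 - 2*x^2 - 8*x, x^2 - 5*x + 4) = x - 4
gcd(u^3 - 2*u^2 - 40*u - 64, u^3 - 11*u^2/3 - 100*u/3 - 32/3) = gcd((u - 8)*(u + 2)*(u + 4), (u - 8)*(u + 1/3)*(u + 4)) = u^2 - 4*u - 32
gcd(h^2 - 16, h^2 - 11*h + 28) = h - 4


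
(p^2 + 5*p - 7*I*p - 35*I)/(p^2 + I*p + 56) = (p + 5)/(p + 8*I)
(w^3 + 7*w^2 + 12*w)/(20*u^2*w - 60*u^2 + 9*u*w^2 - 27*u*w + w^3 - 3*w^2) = w*(w^2 + 7*w + 12)/(20*u^2*w - 60*u^2 + 9*u*w^2 - 27*u*w + w^3 - 3*w^2)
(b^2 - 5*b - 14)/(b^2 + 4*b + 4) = (b - 7)/(b + 2)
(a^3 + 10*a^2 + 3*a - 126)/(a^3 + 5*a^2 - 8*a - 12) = (a^2 + 4*a - 21)/(a^2 - a - 2)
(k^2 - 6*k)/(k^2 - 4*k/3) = 3*(k - 6)/(3*k - 4)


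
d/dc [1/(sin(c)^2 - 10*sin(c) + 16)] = 2*(5 - sin(c))*cos(c)/(sin(c)^2 - 10*sin(c) + 16)^2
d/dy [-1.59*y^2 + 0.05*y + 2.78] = 0.05 - 3.18*y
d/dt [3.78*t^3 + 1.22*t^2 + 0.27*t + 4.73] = 11.34*t^2 + 2.44*t + 0.27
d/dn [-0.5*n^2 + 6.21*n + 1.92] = 6.21 - 1.0*n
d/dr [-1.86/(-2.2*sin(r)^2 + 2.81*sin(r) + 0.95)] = (5.2266 - 8.184*sin(r))*cos(r)/(-2.2*sin(r)^2 + 2.81*sin(r) + 0.95)^2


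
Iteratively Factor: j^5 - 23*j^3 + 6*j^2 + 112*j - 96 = (j - 2)*(j^4 + 2*j^3 - 19*j^2 - 32*j + 48) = (j - 2)*(j + 4)*(j^3 - 2*j^2 - 11*j + 12) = (j - 2)*(j - 1)*(j + 4)*(j^2 - j - 12) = (j - 2)*(j - 1)*(j + 3)*(j + 4)*(j - 4)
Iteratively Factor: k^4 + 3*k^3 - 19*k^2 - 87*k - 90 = (k + 2)*(k^3 + k^2 - 21*k - 45) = (k - 5)*(k + 2)*(k^2 + 6*k + 9) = (k - 5)*(k + 2)*(k + 3)*(k + 3)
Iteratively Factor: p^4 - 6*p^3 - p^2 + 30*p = (p + 2)*(p^3 - 8*p^2 + 15*p) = (p - 3)*(p + 2)*(p^2 - 5*p) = (p - 5)*(p - 3)*(p + 2)*(p)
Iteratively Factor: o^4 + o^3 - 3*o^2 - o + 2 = (o + 2)*(o^3 - o^2 - o + 1) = (o - 1)*(o + 2)*(o^2 - 1) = (o - 1)*(o + 1)*(o + 2)*(o - 1)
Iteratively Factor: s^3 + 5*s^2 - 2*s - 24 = (s + 4)*(s^2 + s - 6) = (s - 2)*(s + 4)*(s + 3)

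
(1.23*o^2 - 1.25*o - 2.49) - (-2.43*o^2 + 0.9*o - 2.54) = 3.66*o^2 - 2.15*o + 0.0499999999999998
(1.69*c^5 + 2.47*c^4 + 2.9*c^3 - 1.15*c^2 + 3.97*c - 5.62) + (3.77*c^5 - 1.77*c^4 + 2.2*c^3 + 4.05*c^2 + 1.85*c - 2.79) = 5.46*c^5 + 0.7*c^4 + 5.1*c^3 + 2.9*c^2 + 5.82*c - 8.41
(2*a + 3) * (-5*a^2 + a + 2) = -10*a^3 - 13*a^2 + 7*a + 6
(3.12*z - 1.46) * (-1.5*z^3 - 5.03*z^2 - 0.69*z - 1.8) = -4.68*z^4 - 13.5036*z^3 + 5.191*z^2 - 4.6086*z + 2.628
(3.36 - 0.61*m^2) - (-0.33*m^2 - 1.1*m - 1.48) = -0.28*m^2 + 1.1*m + 4.84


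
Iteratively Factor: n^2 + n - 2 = (n + 2)*(n - 1)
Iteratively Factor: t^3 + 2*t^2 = (t)*(t^2 + 2*t) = t*(t + 2)*(t)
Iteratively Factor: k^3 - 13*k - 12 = (k + 1)*(k^2 - k - 12) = (k + 1)*(k + 3)*(k - 4)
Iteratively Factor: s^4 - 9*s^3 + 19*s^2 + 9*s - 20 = (s - 4)*(s^3 - 5*s^2 - s + 5) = (s - 5)*(s - 4)*(s^2 - 1) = (s - 5)*(s - 4)*(s + 1)*(s - 1)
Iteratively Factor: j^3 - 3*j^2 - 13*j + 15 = (j - 5)*(j^2 + 2*j - 3) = (j - 5)*(j + 3)*(j - 1)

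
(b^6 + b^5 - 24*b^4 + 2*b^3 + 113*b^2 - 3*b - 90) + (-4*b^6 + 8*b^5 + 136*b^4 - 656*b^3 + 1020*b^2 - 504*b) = -3*b^6 + 9*b^5 + 112*b^4 - 654*b^3 + 1133*b^2 - 507*b - 90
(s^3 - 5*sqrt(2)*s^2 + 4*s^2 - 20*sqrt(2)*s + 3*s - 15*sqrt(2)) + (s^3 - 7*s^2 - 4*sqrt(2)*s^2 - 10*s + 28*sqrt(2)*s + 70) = 2*s^3 - 9*sqrt(2)*s^2 - 3*s^2 - 7*s + 8*sqrt(2)*s - 15*sqrt(2) + 70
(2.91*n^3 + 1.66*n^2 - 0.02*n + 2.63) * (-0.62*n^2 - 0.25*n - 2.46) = -1.8042*n^5 - 1.7567*n^4 - 7.5612*n^3 - 5.7092*n^2 - 0.6083*n - 6.4698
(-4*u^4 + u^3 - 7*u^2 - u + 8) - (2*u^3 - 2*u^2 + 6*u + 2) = -4*u^4 - u^3 - 5*u^2 - 7*u + 6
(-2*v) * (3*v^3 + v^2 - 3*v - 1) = -6*v^4 - 2*v^3 + 6*v^2 + 2*v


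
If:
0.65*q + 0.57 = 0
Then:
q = -0.88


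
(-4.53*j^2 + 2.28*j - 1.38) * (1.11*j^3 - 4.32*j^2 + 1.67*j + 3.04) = -5.0283*j^5 + 22.1004*j^4 - 18.9465*j^3 - 4.002*j^2 + 4.6266*j - 4.1952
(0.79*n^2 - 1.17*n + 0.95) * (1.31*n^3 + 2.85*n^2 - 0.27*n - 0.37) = 1.0349*n^5 + 0.7188*n^4 - 2.3033*n^3 + 2.7311*n^2 + 0.1764*n - 0.3515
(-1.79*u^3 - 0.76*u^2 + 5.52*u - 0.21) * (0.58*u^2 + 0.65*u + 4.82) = -1.0382*u^5 - 1.6043*u^4 - 5.9202*u^3 - 0.197000000000001*u^2 + 26.4699*u - 1.0122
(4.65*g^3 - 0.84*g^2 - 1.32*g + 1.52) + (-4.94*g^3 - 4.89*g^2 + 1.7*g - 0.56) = -0.29*g^3 - 5.73*g^2 + 0.38*g + 0.96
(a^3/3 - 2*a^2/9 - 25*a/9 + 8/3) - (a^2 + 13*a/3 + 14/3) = a^3/3 - 11*a^2/9 - 64*a/9 - 2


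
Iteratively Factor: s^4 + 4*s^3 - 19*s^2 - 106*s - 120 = (s + 2)*(s^3 + 2*s^2 - 23*s - 60) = (s + 2)*(s + 3)*(s^2 - s - 20) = (s - 5)*(s + 2)*(s + 3)*(s + 4)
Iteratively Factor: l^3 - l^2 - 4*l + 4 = (l + 2)*(l^2 - 3*l + 2) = (l - 1)*(l + 2)*(l - 2)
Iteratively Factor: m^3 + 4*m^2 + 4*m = (m)*(m^2 + 4*m + 4) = m*(m + 2)*(m + 2)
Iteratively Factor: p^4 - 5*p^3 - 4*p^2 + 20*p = (p)*(p^3 - 5*p^2 - 4*p + 20) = p*(p - 2)*(p^2 - 3*p - 10) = p*(p - 2)*(p + 2)*(p - 5)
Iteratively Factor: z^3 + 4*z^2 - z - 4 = (z - 1)*(z^2 + 5*z + 4) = (z - 1)*(z + 4)*(z + 1)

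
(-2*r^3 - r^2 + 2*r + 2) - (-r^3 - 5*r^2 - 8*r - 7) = -r^3 + 4*r^2 + 10*r + 9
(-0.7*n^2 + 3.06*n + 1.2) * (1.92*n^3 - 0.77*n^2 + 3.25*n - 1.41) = -1.344*n^5 + 6.4142*n^4 - 2.3272*n^3 + 10.008*n^2 - 0.4146*n - 1.692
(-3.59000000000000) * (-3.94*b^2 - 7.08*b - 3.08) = 14.1446*b^2 + 25.4172*b + 11.0572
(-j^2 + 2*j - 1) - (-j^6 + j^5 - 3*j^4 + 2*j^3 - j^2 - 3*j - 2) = j^6 - j^5 + 3*j^4 - 2*j^3 + 5*j + 1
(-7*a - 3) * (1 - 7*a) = 49*a^2 + 14*a - 3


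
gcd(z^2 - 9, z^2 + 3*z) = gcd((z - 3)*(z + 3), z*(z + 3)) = z + 3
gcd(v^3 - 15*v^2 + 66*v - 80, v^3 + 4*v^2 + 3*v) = 1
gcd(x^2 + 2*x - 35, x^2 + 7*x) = x + 7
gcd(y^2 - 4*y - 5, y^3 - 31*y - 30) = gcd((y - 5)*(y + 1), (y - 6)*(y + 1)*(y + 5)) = y + 1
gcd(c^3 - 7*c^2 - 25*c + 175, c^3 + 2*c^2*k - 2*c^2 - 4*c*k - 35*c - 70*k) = c^2 - 2*c - 35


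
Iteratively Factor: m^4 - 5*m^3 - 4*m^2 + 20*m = (m + 2)*(m^3 - 7*m^2 + 10*m) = m*(m + 2)*(m^2 - 7*m + 10) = m*(m - 2)*(m + 2)*(m - 5)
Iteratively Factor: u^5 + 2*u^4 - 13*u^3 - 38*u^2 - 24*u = (u + 2)*(u^4 - 13*u^2 - 12*u) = u*(u + 2)*(u^3 - 13*u - 12) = u*(u + 1)*(u + 2)*(u^2 - u - 12) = u*(u + 1)*(u + 2)*(u + 3)*(u - 4)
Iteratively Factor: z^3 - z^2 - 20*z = (z - 5)*(z^2 + 4*z) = z*(z - 5)*(z + 4)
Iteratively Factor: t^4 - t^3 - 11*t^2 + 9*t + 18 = (t - 3)*(t^3 + 2*t^2 - 5*t - 6) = (t - 3)*(t - 2)*(t^2 + 4*t + 3) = (t - 3)*(t - 2)*(t + 1)*(t + 3)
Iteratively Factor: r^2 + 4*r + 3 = (r + 1)*(r + 3)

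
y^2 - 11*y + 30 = (y - 6)*(y - 5)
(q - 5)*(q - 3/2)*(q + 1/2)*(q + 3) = q^4 - 3*q^3 - 55*q^2/4 + 33*q/2 + 45/4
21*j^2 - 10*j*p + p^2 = (-7*j + p)*(-3*j + p)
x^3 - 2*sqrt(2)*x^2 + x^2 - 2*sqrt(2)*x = x*(x + 1)*(x - 2*sqrt(2))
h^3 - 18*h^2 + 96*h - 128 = (h - 8)^2*(h - 2)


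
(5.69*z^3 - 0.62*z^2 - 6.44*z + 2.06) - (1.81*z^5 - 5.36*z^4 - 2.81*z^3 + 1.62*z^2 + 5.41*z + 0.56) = -1.81*z^5 + 5.36*z^4 + 8.5*z^3 - 2.24*z^2 - 11.85*z + 1.5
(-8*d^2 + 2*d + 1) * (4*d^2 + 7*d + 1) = -32*d^4 - 48*d^3 + 10*d^2 + 9*d + 1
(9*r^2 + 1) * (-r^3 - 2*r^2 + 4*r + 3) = -9*r^5 - 18*r^4 + 35*r^3 + 25*r^2 + 4*r + 3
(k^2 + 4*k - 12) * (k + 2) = k^3 + 6*k^2 - 4*k - 24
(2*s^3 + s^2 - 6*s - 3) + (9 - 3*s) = 2*s^3 + s^2 - 9*s + 6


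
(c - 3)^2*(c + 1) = c^3 - 5*c^2 + 3*c + 9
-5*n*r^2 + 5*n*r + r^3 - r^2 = r*(-5*n + r)*(r - 1)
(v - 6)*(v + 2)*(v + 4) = v^3 - 28*v - 48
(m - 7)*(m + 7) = m^2 - 49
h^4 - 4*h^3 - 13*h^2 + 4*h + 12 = (h - 6)*(h - 1)*(h + 1)*(h + 2)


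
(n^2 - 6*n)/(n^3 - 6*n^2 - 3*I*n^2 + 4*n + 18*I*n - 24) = n/(n^2 - 3*I*n + 4)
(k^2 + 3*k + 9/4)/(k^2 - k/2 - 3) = (k + 3/2)/(k - 2)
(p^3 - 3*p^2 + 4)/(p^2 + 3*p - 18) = (p^3 - 3*p^2 + 4)/(p^2 + 3*p - 18)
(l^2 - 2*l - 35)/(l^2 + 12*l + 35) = (l - 7)/(l + 7)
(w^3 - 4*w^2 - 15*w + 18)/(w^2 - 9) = (w^2 - 7*w + 6)/(w - 3)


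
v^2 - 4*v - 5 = (v - 5)*(v + 1)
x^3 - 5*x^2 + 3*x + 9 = (x - 3)^2*(x + 1)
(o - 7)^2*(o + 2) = o^3 - 12*o^2 + 21*o + 98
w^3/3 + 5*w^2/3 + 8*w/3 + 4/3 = (w/3 + 1/3)*(w + 2)^2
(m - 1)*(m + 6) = m^2 + 5*m - 6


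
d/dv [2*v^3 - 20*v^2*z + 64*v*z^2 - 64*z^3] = 6*v^2 - 40*v*z + 64*z^2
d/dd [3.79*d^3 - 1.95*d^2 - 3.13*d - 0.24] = 11.37*d^2 - 3.9*d - 3.13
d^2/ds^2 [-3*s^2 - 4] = -6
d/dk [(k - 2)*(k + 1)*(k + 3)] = 3*k^2 + 4*k - 5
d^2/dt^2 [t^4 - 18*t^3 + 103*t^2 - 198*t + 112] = 12*t^2 - 108*t + 206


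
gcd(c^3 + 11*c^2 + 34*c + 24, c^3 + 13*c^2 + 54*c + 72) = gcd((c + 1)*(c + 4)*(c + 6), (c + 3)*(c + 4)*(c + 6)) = c^2 + 10*c + 24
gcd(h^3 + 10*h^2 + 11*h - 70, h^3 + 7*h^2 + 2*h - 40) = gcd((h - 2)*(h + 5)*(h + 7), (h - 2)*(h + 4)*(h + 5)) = h^2 + 3*h - 10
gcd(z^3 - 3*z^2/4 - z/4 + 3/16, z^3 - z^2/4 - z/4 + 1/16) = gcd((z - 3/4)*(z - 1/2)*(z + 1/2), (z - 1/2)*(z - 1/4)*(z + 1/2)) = z^2 - 1/4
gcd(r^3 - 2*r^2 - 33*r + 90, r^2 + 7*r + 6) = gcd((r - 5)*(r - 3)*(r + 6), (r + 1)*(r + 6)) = r + 6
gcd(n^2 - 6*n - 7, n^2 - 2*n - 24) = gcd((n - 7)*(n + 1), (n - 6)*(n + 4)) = 1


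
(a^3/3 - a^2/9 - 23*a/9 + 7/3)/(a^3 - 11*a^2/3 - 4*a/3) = (-3*a^3 + a^2 + 23*a - 21)/(3*a*(-3*a^2 + 11*a + 4))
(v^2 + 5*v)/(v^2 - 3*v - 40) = v/(v - 8)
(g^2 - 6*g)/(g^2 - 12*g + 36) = g/(g - 6)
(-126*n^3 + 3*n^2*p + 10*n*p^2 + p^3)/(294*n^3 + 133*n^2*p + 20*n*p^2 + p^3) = (-3*n + p)/(7*n + p)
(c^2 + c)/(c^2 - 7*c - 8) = c/(c - 8)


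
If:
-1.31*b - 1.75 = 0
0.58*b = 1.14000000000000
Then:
No Solution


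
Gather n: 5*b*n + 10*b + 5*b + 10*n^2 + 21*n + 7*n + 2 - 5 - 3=15*b + 10*n^2 + n*(5*b + 28) - 6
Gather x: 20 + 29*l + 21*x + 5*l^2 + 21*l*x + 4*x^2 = 5*l^2 + 29*l + 4*x^2 + x*(21*l + 21) + 20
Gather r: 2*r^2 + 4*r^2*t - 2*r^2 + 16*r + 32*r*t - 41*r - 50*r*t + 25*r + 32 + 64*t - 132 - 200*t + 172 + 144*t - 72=4*r^2*t - 18*r*t + 8*t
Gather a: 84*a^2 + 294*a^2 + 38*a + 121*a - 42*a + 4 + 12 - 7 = 378*a^2 + 117*a + 9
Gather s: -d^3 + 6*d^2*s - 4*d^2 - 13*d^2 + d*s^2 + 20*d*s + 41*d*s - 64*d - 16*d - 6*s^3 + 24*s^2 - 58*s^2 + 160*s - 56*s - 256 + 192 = -d^3 - 17*d^2 - 80*d - 6*s^3 + s^2*(d - 34) + s*(6*d^2 + 61*d + 104) - 64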